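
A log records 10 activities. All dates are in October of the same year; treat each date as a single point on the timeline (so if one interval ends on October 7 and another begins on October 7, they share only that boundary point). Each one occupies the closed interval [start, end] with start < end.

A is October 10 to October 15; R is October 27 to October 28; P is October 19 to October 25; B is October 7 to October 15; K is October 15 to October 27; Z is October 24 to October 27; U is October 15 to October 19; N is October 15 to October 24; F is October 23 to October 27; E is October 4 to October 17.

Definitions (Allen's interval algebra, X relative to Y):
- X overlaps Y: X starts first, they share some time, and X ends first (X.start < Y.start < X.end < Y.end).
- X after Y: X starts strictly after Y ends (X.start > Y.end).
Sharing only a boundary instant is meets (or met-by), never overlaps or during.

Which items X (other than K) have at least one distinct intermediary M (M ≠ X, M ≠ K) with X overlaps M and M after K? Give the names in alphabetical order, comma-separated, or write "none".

none

Target K = [October 15, October 27].
Intermediaries M with M after K: none.
Union: none.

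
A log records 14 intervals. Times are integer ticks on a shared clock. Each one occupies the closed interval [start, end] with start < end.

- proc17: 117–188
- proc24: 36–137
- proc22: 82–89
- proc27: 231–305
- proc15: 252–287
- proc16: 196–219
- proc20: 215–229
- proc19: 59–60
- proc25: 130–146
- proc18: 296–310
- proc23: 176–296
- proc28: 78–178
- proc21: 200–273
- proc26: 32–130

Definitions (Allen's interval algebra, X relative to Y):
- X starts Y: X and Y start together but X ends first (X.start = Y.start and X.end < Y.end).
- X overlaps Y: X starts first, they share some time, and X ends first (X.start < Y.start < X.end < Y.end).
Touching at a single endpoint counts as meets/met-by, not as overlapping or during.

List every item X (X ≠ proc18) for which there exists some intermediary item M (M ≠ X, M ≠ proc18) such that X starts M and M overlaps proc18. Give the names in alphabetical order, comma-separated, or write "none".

Target proc18 = [296, 310].
Intermediaries M with M overlaps proc18: proc27.
Via proc27 — items with X starts proc27: none.
Union: none.

none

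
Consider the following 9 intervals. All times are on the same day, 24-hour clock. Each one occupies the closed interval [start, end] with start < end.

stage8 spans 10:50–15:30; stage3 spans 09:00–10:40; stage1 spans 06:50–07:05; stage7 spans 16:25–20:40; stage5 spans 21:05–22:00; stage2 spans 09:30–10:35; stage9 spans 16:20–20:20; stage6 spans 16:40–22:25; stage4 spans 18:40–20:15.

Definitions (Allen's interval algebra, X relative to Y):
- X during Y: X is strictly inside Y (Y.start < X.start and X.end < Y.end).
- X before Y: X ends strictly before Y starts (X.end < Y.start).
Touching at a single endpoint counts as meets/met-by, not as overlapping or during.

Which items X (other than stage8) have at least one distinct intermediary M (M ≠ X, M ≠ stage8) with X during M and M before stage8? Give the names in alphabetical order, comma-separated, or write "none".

Target stage8 = [10:50, 15:30].
Intermediaries M with M before stage8: stage1, stage2, stage3.
Via stage1 — items with X during stage1: none.
Via stage2 — items with X during stage2: none.
Via stage3 — items with X during stage3: stage2.
Union: stage2.

stage2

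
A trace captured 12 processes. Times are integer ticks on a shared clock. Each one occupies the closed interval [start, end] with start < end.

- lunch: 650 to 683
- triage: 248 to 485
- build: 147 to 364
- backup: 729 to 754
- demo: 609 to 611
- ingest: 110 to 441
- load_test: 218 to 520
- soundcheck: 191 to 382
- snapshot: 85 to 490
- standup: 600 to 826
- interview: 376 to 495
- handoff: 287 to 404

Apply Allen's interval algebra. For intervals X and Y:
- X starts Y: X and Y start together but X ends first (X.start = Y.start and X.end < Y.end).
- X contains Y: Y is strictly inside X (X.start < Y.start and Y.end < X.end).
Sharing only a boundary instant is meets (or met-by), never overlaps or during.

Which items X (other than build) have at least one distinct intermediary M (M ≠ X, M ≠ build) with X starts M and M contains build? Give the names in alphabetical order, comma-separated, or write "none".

Target build = [147, 364].
Intermediaries M with M contains build: ingest, snapshot.
Via ingest — items with X starts ingest: none.
Via snapshot — items with X starts snapshot: none.
Union: none.

none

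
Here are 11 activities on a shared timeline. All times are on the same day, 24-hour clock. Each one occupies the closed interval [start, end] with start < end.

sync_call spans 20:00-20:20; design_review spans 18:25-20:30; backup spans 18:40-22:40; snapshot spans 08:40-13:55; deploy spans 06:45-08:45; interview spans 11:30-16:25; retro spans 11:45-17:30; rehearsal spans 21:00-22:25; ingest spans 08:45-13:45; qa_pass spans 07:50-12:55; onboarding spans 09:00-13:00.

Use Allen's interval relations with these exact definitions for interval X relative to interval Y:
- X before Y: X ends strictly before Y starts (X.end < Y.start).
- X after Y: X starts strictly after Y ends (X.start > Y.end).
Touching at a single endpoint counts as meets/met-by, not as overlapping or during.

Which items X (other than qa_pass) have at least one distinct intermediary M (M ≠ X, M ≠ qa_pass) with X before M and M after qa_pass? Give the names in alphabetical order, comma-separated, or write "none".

deploy, design_review, ingest, interview, onboarding, retro, snapshot, sync_call

Target qa_pass = [07:50, 12:55].
Intermediaries M with M after qa_pass: backup, design_review, rehearsal, sync_call.
Via backup — items with X before backup: deploy, ingest, interview, onboarding, retro, snapshot.
Via design_review — items with X before design_review: deploy, ingest, interview, onboarding, retro, snapshot.
Via rehearsal — items with X before rehearsal: deploy, design_review, ingest, interview, onboarding, retro, snapshot, sync_call.
Via sync_call — items with X before sync_call: deploy, ingest, interview, onboarding, retro, snapshot.
Union: deploy, design_review, ingest, interview, onboarding, retro, snapshot, sync_call.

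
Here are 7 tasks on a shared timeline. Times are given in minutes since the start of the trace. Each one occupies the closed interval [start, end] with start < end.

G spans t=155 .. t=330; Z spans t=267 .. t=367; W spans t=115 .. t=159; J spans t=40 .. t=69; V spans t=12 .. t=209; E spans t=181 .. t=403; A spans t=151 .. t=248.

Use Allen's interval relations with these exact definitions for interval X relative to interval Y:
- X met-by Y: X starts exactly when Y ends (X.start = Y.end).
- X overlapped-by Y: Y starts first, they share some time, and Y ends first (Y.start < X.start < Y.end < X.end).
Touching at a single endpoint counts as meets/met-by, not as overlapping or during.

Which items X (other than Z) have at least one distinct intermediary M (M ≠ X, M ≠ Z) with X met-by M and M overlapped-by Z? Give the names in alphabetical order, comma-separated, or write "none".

Target Z = [t=267, t=367].
Intermediaries M with M overlapped-by Z: none.
Union: none.

none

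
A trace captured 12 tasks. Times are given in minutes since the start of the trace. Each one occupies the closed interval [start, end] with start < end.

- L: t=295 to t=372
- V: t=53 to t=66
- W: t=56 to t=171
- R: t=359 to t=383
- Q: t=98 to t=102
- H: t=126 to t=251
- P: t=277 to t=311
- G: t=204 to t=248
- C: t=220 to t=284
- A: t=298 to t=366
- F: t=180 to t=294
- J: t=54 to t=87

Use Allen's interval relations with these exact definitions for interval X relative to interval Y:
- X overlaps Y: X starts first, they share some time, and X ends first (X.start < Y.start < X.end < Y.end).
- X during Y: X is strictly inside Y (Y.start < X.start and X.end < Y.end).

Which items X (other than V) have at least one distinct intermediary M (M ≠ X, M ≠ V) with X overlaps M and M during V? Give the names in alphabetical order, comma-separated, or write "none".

none

Target V = [t=53, t=66].
Intermediaries M with M during V: none.
Union: none.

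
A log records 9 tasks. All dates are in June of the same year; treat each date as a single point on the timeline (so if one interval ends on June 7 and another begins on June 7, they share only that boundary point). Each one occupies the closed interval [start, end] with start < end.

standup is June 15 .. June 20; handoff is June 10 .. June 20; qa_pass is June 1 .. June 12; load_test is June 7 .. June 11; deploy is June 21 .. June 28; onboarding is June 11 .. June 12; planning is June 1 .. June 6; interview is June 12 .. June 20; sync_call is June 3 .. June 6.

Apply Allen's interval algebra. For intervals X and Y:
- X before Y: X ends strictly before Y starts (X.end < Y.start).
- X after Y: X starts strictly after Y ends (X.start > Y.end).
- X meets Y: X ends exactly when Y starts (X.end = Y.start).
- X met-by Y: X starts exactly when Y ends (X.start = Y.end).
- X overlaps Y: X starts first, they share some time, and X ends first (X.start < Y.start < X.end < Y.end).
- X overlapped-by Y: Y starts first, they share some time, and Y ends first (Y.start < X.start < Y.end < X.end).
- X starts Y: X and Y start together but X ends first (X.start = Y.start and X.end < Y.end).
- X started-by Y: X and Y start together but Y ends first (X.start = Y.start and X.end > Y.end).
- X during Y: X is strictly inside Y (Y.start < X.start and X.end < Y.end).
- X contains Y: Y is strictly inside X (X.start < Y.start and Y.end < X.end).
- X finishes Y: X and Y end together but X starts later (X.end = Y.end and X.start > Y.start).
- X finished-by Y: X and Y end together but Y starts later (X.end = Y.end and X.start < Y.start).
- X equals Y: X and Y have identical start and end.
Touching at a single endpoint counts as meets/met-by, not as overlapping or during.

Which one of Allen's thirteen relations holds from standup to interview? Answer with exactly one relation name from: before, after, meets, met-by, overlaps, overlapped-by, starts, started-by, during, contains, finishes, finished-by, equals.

finishes

standup = [June 15, June 20]; interview = [June 12, June 20].
Compare endpoints: standup.start > interview.start, standup.start < interview.end, standup.end > interview.start, standup.end = interview.end.
That pattern is 'finishes'.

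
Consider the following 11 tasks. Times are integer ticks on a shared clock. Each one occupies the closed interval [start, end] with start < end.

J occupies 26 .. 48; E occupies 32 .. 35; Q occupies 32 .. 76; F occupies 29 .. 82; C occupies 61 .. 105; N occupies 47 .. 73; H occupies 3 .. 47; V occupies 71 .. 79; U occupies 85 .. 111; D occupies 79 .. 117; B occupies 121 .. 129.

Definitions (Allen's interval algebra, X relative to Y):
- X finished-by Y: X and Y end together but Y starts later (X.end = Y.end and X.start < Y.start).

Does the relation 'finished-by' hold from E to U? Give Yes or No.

No

E = [32, 35], U = [85, 111].
Actual relation of E to U: before.
Asked whether 'finished-by' holds → No.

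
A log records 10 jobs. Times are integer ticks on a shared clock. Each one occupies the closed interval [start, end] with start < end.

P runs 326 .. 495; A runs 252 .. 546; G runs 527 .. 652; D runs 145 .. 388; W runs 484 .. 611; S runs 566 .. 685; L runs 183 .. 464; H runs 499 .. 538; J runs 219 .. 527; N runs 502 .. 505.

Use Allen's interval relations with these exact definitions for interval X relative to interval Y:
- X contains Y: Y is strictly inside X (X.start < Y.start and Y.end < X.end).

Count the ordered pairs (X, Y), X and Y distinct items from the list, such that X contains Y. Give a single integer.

8

Checking all 90 ordered pairs for relation 'contains'; matching pairs in alphabetical order:
(A, H): A contains H ✓
(A, N): A contains N ✓
(A, P): A contains P ✓
(H, N): H contains N ✓
(J, N): J contains N ✓
(J, P): J contains P ✓
(W, H): W contains H ✓
(W, N): W contains N ✓
Count: 8.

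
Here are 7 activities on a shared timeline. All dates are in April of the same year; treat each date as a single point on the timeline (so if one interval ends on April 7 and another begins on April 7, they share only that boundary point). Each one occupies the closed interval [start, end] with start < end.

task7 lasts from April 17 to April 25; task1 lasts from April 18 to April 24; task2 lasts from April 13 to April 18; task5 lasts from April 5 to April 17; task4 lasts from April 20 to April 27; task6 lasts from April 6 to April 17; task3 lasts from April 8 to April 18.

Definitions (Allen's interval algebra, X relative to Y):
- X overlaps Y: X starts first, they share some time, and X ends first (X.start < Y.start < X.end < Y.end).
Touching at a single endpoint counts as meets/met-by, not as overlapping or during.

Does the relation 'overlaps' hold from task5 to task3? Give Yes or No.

Yes

task5 = [April 5, April 17], task3 = [April 8, April 18].
Actual relation of task5 to task3: overlaps.
Asked whether 'overlaps' holds → Yes.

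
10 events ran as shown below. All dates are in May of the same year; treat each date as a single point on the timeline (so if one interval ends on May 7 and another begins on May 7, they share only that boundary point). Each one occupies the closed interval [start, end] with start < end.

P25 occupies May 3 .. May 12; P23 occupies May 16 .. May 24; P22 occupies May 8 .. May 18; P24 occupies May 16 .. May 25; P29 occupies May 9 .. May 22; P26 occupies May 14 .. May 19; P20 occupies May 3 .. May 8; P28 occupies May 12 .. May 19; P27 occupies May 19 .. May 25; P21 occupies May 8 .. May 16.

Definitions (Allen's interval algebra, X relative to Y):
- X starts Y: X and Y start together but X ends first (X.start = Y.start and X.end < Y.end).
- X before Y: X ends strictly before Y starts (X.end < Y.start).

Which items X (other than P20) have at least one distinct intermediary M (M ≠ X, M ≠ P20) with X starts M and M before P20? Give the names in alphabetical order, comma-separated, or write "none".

Target P20 = [May 3, May 8].
Intermediaries M with M before P20: none.
Union: none.

none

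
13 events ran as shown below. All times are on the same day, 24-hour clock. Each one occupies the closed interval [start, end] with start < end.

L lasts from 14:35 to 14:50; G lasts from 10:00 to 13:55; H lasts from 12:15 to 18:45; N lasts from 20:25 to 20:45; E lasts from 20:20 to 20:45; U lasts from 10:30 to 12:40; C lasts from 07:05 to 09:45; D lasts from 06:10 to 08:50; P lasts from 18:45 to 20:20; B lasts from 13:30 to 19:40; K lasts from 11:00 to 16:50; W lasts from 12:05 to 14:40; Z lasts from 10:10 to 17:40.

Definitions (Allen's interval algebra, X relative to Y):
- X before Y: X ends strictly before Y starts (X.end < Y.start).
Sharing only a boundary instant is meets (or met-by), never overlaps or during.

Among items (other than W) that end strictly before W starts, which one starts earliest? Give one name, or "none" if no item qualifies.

D

Target W = [12:05, 14:40].
B [13:30, 19:40] → overlapped-by → excluded.
C [07:05, 09:45] → before → candidate.
D [06:10, 08:50] → before → candidate.
E [20:20, 20:45] → after → excluded.
G [10:00, 13:55] → overlaps → excluded.
H [12:15, 18:45] → overlapped-by → excluded.
K [11:00, 16:50] → contains → excluded.
L [14:35, 14:50] → overlapped-by → excluded.
N [20:25, 20:45] → after → excluded.
P [18:45, 20:20] → after → excluded.
U [10:30, 12:40] → overlaps → excluded.
Z [10:10, 17:40] → contains → excluded.
Among candidates, earliest start is 06:10 → D.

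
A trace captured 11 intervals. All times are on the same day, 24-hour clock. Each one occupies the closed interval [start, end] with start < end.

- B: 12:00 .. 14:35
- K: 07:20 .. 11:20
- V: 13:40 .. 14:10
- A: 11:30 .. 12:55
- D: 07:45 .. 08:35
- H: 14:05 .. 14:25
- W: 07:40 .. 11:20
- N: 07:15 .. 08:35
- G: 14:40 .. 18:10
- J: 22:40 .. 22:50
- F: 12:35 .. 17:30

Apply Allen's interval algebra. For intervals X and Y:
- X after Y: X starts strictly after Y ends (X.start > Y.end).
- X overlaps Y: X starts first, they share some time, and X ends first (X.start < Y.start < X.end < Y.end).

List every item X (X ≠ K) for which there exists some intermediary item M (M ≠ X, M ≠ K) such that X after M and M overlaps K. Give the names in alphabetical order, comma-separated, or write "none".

A, B, F, G, H, J, V

Target K = [07:20, 11:20].
Intermediaries M with M overlaps K: N.
Via N — items with X after N: A, B, F, G, H, J, V.
Union: A, B, F, G, H, J, V.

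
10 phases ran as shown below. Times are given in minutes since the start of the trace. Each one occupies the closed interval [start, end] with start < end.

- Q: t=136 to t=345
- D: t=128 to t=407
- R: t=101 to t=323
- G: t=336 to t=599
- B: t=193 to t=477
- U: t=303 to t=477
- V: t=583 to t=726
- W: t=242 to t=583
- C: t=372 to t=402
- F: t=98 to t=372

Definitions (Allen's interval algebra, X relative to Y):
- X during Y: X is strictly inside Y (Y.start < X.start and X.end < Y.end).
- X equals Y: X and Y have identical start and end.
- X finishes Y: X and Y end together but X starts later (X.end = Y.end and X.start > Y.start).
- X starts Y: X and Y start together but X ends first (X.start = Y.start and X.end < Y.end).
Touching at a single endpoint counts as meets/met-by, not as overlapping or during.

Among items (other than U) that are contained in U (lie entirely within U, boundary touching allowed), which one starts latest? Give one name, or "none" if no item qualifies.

Target U = [t=303, t=477].
B [t=193, t=477] → finished-by → excluded.
C [t=372, t=402] → during → candidate.
D [t=128, t=407] → overlaps → excluded.
F [t=98, t=372] → overlaps → excluded.
G [t=336, t=599] → overlapped-by → excluded.
Q [t=136, t=345] → overlaps → excluded.
R [t=101, t=323] → overlaps → excluded.
V [t=583, t=726] → after → excluded.
W [t=242, t=583] → contains → excluded.
Among candidates, latest start is t=372 → C.

C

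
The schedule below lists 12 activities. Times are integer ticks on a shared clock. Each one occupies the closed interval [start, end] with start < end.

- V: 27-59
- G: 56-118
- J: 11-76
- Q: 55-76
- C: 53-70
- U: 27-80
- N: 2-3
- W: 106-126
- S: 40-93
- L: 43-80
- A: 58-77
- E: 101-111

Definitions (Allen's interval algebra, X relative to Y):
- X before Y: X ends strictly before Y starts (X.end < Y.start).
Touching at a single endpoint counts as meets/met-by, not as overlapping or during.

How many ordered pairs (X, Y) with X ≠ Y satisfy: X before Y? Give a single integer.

Checking all 132 ordered pairs for relation 'before'; matching pairs in alphabetical order:
(A, E): A before E ✓
(A, W): A before W ✓
(C, E): C before E ✓
(C, W): C before W ✓
(J, E): J before E ✓
(J, W): J before W ✓
(L, E): L before E ✓
(L, W): L before W ✓
(N, A): N before A ✓
(N, C): N before C ✓
(N, E): N before E ✓
(N, G): N before G ✓
(N, J): N before J ✓
(N, L): N before L ✓
(N, Q): N before Q ✓
(N, S): N before S ✓
(N, U): N before U ✓
(N, V): N before V ✓
(N, W): N before W ✓
(Q, E): Q before E ✓
(Q, W): Q before W ✓
(S, E): S before E ✓
(S, W): S before W ✓
(U, E): U before E ✓
... plus 3 further pairs not listed.
Count: 27.

27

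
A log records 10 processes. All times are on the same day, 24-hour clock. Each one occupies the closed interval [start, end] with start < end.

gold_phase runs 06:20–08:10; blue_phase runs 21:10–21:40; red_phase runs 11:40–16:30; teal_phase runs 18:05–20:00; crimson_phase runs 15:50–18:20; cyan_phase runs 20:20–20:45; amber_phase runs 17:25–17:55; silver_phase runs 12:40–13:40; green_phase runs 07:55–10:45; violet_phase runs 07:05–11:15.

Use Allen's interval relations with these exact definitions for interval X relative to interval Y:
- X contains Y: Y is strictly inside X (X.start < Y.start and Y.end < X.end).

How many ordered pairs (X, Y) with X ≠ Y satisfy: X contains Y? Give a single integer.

Checking all 90 ordered pairs for relation 'contains'; matching pairs in alphabetical order:
(crimson_phase, amber_phase): crimson_phase contains amber_phase ✓
(red_phase, silver_phase): red_phase contains silver_phase ✓
(violet_phase, green_phase): violet_phase contains green_phase ✓
Count: 3.

3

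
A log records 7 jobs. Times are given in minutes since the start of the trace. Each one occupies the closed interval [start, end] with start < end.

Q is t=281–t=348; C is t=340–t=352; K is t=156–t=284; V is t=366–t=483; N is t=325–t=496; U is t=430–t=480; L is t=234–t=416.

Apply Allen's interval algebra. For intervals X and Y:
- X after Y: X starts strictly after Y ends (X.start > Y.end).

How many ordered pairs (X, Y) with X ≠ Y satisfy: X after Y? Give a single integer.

9

Checking all 42 ordered pairs for relation 'after'; matching pairs in alphabetical order:
(C, K): C after K ✓
(N, K): N after K ✓
(U, C): U after C ✓
(U, K): U after K ✓
(U, L): U after L ✓
(U, Q): U after Q ✓
(V, C): V after C ✓
(V, K): V after K ✓
(V, Q): V after Q ✓
Count: 9.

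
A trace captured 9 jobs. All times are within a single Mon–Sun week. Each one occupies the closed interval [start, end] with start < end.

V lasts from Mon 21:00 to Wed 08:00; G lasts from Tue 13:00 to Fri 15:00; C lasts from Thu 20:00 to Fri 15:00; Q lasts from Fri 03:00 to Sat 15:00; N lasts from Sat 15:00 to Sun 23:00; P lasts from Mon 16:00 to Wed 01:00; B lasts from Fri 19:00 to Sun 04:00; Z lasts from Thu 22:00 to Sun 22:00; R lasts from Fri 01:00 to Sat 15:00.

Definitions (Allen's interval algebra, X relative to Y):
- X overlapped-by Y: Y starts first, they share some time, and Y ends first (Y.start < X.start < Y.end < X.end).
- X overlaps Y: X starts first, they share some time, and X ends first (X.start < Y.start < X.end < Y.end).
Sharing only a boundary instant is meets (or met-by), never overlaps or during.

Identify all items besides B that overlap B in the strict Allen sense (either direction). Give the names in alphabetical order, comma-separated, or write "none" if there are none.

Target B = [Fri 19:00, Sun 04:00].
C [Thu 20:00, Fri 15:00] → before → no.
G [Tue 13:00, Fri 15:00] → before → no.
N [Sat 15:00, Sun 23:00] → overlapped-by → yes.
P [Mon 16:00, Wed 01:00] → before → no.
Q [Fri 03:00, Sat 15:00] → overlaps → yes.
R [Fri 01:00, Sat 15:00] → overlaps → yes.
V [Mon 21:00, Wed 08:00] → before → no.
Z [Thu 22:00, Sun 22:00] → contains → no.
Result: N, Q, R.

N, Q, R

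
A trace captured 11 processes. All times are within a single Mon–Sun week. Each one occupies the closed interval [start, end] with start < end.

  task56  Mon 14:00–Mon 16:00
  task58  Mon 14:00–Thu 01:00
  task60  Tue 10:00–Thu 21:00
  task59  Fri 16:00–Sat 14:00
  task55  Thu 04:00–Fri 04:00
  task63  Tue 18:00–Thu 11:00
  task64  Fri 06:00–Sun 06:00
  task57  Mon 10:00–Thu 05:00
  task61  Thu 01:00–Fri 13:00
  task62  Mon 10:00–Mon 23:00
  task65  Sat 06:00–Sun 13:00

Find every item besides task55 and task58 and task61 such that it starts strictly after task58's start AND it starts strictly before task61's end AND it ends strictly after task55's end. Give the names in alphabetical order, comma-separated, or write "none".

Conditions: its start is strictly after task58's start (X.start > Mon 14:00) AND its start is strictly before task61's end (X.start < Fri 13:00) AND its end is strictly after task55's end (X.end > Fri 04:00).
task56: start Mon 14:00 > Mon 14:00? ✗; start Mon 14:00 < Fri 13:00? ✓; end Mon 16:00 > Fri 04:00? ✗ → no.
task57: start Mon 10:00 > Mon 14:00? ✗; start Mon 10:00 < Fri 13:00? ✓; end Thu 05:00 > Fri 04:00? ✗ → no.
task59: start Fri 16:00 > Mon 14:00? ✓; start Fri 16:00 < Fri 13:00? ✗; end Sat 14:00 > Fri 04:00? ✓ → no.
task60: start Tue 10:00 > Mon 14:00? ✓; start Tue 10:00 < Fri 13:00? ✓; end Thu 21:00 > Fri 04:00? ✗ → no.
task62: start Mon 10:00 > Mon 14:00? ✗; start Mon 10:00 < Fri 13:00? ✓; end Mon 23:00 > Fri 04:00? ✗ → no.
task63: start Tue 18:00 > Mon 14:00? ✓; start Tue 18:00 < Fri 13:00? ✓; end Thu 11:00 > Fri 04:00? ✗ → no.
task64: start Fri 06:00 > Mon 14:00? ✓; start Fri 06:00 < Fri 13:00? ✓; end Sun 06:00 > Fri 04:00? ✓ → yes.
task65: start Sat 06:00 > Mon 14:00? ✓; start Sat 06:00 < Fri 13:00? ✗; end Sun 13:00 > Fri 04:00? ✓ → no.
Result: task64.

task64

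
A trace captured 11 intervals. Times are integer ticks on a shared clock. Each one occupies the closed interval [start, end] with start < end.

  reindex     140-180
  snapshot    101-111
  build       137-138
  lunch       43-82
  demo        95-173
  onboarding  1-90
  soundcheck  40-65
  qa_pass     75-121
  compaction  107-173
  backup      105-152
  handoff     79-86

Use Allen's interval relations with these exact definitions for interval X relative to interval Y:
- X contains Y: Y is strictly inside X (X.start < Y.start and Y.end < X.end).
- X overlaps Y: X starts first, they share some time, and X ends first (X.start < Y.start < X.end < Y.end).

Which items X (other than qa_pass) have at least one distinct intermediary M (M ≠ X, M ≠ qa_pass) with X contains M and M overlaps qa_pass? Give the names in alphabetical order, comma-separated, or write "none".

Target qa_pass = [75, 121].
Intermediaries M with M overlaps qa_pass: lunch, onboarding.
Via lunch — items with X contains lunch: onboarding.
Via onboarding — items with X contains onboarding: none.
Union: onboarding.

onboarding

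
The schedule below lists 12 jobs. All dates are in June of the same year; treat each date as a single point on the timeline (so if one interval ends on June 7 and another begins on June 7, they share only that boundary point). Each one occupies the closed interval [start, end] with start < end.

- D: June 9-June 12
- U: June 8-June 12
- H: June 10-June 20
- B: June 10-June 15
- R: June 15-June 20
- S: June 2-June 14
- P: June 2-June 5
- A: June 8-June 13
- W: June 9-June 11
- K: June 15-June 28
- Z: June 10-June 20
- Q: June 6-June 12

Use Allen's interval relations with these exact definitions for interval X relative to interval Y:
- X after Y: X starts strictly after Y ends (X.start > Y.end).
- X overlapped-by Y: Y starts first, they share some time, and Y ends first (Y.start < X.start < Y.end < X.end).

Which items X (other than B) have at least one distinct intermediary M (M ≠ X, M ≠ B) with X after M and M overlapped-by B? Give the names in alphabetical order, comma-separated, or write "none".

none

Target B = [June 10, June 15].
Intermediaries M with M overlapped-by B: none.
Union: none.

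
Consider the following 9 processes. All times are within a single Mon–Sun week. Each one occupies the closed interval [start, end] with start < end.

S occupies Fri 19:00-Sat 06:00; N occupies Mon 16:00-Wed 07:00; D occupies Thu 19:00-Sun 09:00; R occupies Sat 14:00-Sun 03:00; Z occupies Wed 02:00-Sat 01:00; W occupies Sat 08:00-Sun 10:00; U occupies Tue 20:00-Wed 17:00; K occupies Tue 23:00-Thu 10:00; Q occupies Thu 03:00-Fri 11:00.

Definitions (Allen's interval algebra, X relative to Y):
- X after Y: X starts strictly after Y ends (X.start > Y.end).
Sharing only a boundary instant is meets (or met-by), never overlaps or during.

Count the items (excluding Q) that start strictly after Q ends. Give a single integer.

Target Q = [Thu 03:00, Fri 11:00].
D [Thu 19:00, Sun 09:00] → overlapped-by → no.
K [Tue 23:00, Thu 10:00] → overlaps → no.
N [Mon 16:00, Wed 07:00] → before → no.
R [Sat 14:00, Sun 03:00] → after → counts.
S [Fri 19:00, Sat 06:00] → after → counts.
U [Tue 20:00, Wed 17:00] → before → no.
W [Sat 08:00, Sun 10:00] → after → counts.
Z [Wed 02:00, Sat 01:00] → contains → no.
Total: 3.

3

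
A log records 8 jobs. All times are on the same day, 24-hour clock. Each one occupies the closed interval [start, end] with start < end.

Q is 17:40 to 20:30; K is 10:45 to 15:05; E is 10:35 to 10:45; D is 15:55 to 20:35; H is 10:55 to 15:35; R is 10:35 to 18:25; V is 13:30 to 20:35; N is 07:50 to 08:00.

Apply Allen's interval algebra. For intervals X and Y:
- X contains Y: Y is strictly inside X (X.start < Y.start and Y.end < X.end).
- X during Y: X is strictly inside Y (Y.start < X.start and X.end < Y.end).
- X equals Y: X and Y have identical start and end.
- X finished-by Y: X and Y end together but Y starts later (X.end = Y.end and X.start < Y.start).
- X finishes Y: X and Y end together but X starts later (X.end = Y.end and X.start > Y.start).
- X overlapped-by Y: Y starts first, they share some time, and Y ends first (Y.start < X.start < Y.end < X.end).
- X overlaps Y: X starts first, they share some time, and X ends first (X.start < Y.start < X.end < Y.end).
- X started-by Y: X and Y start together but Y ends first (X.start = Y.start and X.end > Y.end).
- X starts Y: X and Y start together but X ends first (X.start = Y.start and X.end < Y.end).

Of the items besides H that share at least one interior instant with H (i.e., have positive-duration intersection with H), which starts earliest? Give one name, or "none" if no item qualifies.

Target H = [10:55, 15:35].
D [15:55, 20:35] → after → excluded.
E [10:35, 10:45] → before → excluded.
K [10:45, 15:05] → overlaps → candidate.
N [07:50, 08:00] → before → excluded.
Q [17:40, 20:30] → after → excluded.
R [10:35, 18:25] → contains → candidate.
V [13:30, 20:35] → overlapped-by → candidate.
Among candidates, earliest start is 10:35 → R.

R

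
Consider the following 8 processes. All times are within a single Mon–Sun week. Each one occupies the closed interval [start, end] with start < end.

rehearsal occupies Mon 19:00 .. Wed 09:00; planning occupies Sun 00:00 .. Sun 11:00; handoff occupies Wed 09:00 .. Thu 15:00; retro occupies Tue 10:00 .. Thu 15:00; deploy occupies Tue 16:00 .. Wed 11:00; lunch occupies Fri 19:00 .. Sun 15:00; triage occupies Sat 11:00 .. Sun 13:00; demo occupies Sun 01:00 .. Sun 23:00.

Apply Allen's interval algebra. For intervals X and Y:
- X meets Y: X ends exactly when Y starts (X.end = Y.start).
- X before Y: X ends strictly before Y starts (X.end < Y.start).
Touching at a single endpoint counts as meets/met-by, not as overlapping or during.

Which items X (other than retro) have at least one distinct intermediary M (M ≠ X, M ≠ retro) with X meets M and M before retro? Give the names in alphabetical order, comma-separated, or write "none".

Target retro = [Tue 10:00, Thu 15:00].
Intermediaries M with M before retro: none.
Union: none.

none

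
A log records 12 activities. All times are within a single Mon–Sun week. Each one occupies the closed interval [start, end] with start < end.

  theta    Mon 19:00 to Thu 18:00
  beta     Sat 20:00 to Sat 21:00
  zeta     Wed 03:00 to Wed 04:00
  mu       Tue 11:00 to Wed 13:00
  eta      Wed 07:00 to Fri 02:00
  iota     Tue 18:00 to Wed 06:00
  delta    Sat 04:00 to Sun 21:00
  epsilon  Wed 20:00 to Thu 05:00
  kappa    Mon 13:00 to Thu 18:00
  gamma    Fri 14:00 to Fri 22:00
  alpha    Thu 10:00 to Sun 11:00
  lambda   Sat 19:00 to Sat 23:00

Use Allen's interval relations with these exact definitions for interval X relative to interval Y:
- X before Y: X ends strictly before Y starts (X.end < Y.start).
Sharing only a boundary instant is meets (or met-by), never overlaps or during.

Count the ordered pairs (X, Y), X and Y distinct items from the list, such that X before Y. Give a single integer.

40

Checking all 132 ordered pairs for relation 'before'; matching pairs in alphabetical order:
(epsilon, alpha): epsilon before alpha ✓
(epsilon, beta): epsilon before beta ✓
(epsilon, delta): epsilon before delta ✓
(epsilon, gamma): epsilon before gamma ✓
(epsilon, lambda): epsilon before lambda ✓
(eta, beta): eta before beta ✓
(eta, delta): eta before delta ✓
(eta, gamma): eta before gamma ✓
(eta, lambda): eta before lambda ✓
(gamma, beta): gamma before beta ✓
(gamma, delta): gamma before delta ✓
(gamma, lambda): gamma before lambda ✓
(iota, alpha): iota before alpha ✓
(iota, beta): iota before beta ✓
(iota, delta): iota before delta ✓
(iota, epsilon): iota before epsilon ✓
(iota, eta): iota before eta ✓
(iota, gamma): iota before gamma ✓
(iota, lambda): iota before lambda ✓
(kappa, beta): kappa before beta ✓
(kappa, delta): kappa before delta ✓
(kappa, gamma): kappa before gamma ✓
(kappa, lambda): kappa before lambda ✓
(mu, alpha): mu before alpha ✓
... plus 16 further pairs not listed.
Count: 40.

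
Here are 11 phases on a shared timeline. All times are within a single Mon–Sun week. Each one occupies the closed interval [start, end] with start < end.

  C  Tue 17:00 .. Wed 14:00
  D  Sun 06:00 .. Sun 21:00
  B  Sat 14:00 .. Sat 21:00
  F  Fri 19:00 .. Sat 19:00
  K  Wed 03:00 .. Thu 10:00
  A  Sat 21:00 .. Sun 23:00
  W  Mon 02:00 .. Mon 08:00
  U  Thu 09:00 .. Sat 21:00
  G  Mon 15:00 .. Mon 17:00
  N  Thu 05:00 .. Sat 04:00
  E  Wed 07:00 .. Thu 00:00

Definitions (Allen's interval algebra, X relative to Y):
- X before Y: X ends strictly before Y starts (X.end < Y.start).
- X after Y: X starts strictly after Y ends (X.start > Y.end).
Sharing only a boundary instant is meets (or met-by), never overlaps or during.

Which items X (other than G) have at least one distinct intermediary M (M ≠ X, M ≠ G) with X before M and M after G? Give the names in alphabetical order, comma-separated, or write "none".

B, C, E, F, K, N, U, W

Target G = [Mon 15:00, Mon 17:00].
Intermediaries M with M after G: A, B, C, D, E, F, K, N, U.
Via A — items with X before A: C, E, F, K, N, W.
Via B — items with X before B: C, E, K, N, W.
Via C — items with X before C: W.
Via D — items with X before D: B, C, E, F, K, N, U, W.
Via E — items with X before E: W.
Via F — items with X before F: C, E, K, W.
Via K — items with X before K: W.
Via N — items with X before N: C, E, W.
Via U — items with X before U: C, E, W.
Union: B, C, E, F, K, N, U, W.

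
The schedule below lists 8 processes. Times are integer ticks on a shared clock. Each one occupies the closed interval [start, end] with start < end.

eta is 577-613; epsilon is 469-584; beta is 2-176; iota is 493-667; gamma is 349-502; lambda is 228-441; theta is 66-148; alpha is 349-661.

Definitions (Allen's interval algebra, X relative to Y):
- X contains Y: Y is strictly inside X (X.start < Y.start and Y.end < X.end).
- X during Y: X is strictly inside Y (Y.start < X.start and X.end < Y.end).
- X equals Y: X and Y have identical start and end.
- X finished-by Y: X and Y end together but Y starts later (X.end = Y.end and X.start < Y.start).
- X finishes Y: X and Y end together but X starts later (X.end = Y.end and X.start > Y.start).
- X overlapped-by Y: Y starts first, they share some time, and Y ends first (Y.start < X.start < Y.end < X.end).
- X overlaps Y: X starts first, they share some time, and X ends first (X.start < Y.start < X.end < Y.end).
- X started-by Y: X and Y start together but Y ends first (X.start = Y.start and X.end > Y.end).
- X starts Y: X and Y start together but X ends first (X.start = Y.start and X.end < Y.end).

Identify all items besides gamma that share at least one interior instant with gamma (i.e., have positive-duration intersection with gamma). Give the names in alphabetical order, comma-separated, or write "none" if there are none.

Target gamma = [349, 502].
alpha [349, 661] → started-by → yes.
beta [2, 176] → before → no.
epsilon [469, 584] → overlapped-by → yes.
eta [577, 613] → after → no.
iota [493, 667] → overlapped-by → yes.
lambda [228, 441] → overlaps → yes.
theta [66, 148] → before → no.
Result: alpha, epsilon, iota, lambda.

alpha, epsilon, iota, lambda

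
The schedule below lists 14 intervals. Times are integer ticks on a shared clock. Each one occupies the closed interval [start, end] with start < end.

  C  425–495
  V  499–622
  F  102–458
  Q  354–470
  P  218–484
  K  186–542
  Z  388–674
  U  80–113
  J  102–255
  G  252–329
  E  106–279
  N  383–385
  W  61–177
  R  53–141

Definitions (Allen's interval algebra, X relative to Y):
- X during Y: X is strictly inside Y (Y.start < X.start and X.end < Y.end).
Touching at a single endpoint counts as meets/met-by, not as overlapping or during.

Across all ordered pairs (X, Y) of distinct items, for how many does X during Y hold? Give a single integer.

16

Checking all 182 ordered pairs for relation 'during'; matching pairs in alphabetical order:
(C, K): C during K ✓
(C, Z): C during Z ✓
(E, F): E during F ✓
(G, F): G during F ✓
(G, K): G during K ✓
(G, P): G during P ✓
(N, F): N during F ✓
(N, K): N during K ✓
(N, P): N during P ✓
(N, Q): N during Q ✓
(P, K): P during K ✓
(Q, K): Q during K ✓
(Q, P): Q during P ✓
(U, R): U during R ✓
(U, W): U during W ✓
(V, Z): V during Z ✓
Count: 16.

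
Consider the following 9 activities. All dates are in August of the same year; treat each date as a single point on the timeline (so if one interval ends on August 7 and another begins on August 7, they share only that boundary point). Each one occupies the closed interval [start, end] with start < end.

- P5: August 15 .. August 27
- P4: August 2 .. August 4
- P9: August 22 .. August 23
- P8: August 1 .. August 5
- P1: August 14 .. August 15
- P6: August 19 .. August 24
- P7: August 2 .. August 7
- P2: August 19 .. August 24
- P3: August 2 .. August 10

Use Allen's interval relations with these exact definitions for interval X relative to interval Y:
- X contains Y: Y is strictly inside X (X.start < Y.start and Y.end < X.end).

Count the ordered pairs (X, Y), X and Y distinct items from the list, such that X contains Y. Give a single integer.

Checking all 72 ordered pairs for relation 'contains'; matching pairs in alphabetical order:
(P2, P9): P2 contains P9 ✓
(P5, P2): P5 contains P2 ✓
(P5, P6): P5 contains P6 ✓
(P5, P9): P5 contains P9 ✓
(P6, P9): P6 contains P9 ✓
(P8, P4): P8 contains P4 ✓
Count: 6.

6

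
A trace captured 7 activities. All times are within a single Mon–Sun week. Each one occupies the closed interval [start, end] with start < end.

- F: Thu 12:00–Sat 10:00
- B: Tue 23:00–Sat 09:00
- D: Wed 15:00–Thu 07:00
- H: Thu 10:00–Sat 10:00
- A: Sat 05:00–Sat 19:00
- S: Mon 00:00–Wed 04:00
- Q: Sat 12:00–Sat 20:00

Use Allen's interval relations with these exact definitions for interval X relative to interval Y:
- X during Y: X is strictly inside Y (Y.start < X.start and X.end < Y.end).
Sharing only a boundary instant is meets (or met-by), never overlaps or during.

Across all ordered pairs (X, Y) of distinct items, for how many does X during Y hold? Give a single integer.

Checking all 42 ordered pairs for relation 'during'; matching pairs in alphabetical order:
(D, B): D during B ✓
Count: 1.

1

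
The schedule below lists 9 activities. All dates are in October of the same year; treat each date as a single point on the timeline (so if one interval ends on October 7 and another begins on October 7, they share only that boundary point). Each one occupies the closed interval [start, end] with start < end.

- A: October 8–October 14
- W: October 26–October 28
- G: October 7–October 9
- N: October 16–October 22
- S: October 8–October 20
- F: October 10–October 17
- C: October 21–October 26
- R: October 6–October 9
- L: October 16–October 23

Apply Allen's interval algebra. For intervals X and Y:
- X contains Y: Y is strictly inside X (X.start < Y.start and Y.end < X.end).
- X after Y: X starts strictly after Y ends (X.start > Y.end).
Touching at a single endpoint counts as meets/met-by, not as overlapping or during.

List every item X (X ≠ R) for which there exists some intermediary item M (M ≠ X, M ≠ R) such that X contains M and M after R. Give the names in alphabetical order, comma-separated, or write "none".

Target R = [October 6, October 9].
Intermediaries M with M after R: C, F, L, N, W.
Via C — items with X contains C: none.
Via F — items with X contains F: S.
Via L — items with X contains L: none.
Via N — items with X contains N: none.
Via W — items with X contains W: none.
Union: S.

S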